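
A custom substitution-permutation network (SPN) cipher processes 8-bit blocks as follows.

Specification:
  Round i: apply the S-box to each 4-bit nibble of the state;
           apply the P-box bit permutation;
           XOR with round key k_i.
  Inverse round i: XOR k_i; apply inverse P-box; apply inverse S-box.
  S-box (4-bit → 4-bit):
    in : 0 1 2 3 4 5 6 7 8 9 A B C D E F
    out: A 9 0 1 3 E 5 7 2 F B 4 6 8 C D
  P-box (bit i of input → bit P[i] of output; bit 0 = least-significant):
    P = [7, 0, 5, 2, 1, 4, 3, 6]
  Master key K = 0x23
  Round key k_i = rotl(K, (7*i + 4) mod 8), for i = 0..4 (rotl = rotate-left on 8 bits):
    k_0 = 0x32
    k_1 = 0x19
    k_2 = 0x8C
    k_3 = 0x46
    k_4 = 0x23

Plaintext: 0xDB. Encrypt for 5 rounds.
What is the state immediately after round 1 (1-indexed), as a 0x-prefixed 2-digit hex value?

s_0 = plaintext = 0xDB
s_1 = Round(s_0, k_0) = 0x52
s_2 = Round(s_1, k_1) = 0x41
s_3 = Round(s_2, k_2) = 0x1A
s_4 = Round(s_3, k_3) = 0x81
s_5 = Round(s_4, k_4) = 0xB7

0x52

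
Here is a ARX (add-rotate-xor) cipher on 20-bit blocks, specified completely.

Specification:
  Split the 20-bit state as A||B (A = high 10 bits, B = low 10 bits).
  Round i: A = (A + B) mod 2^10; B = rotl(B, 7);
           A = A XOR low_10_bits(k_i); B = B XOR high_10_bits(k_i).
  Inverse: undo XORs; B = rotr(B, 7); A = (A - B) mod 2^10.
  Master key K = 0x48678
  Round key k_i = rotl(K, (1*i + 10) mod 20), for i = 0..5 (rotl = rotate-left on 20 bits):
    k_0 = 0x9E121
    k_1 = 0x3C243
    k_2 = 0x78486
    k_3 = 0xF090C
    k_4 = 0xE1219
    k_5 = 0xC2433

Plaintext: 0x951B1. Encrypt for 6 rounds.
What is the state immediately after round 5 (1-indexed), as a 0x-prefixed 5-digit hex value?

s_0 = plaintext = 0x951B1
s_1 = Round(s_0, k_0) = 0x492CE
s_2 = Round(s_1, k_1) = 0x6C7A9
s_3 = Round(s_2, k_2) = 0x77114
s_4 = Round(s_3, k_3) = 0xFF1E0
s_5 = Round(s_4, k_4) = 0xF17B8
s_6 = Round(s_5, k_5) = 0xD3B7E

0xF17B8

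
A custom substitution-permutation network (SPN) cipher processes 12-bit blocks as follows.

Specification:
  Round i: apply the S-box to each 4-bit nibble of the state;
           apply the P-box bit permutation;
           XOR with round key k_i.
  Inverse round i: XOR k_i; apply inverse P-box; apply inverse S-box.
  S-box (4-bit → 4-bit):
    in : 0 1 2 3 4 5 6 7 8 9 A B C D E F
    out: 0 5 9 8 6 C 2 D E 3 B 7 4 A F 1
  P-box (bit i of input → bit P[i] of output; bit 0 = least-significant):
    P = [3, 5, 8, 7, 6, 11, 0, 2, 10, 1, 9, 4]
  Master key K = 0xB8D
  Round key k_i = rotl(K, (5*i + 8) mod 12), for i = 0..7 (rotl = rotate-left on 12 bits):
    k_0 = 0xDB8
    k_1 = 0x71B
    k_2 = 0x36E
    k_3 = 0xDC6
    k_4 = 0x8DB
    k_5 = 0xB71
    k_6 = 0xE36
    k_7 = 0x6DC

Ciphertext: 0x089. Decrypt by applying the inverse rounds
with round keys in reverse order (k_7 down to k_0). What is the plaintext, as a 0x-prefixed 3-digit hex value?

s_0 = ciphertext = 0x089
s_1 = InvRound(s_0, k_7) = 0x770
s_2 = InvRound(s_1, k_6) = 0x6AC
s_3 = InvRound(s_2, k_5) = 0x2E7
s_4 = InvRound(s_3, k_4) = 0x5D9
s_5 = InvRound(s_4, k_3) = 0xD8F
s_6 = InvRound(s_5, k_2) = 0x1BD
s_7 = InvRound(s_6, k_1) = 0xB3D
s_8 = InvRound(s_7, k_0) = 0x153

0x153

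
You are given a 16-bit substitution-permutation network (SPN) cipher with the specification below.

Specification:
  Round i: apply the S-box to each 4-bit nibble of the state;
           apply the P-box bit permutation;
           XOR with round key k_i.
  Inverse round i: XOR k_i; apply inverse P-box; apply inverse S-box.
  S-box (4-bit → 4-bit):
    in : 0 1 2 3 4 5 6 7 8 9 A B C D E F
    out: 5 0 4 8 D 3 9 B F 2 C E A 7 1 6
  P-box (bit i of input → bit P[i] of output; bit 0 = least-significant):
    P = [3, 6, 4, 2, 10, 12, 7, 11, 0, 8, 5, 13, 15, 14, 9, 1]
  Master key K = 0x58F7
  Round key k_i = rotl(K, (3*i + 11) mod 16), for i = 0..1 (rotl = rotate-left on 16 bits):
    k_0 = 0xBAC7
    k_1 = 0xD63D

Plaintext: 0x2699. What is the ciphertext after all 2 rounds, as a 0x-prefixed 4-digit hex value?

0x2992

s_0 = plaintext = 0x2699
s_1 = Round(s_0, k_0) = 0x8886
s_2 = Round(s_1, k_1) = 0x2992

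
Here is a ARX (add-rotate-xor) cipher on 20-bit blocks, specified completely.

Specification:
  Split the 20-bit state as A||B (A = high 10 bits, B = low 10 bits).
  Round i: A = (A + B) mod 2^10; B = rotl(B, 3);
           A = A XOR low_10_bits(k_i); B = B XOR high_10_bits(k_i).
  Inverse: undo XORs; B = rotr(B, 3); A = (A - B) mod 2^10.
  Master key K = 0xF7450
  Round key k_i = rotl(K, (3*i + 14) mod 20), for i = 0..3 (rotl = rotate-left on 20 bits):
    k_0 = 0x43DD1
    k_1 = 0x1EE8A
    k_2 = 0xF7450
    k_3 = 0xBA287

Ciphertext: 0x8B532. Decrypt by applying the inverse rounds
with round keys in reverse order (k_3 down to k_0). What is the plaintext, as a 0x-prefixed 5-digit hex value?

0x8415D

s_0 = ciphertext = 0x8B532
s_1 = InvRound(s_0, k_3) = 0xCBD7B
s_2 = InvRound(s_1, k_2) = 0x0AF54
s_3 = InvRound(s_2, k_1) = 0xAF3E5
s_4 = InvRound(s_3, k_0) = 0x8415D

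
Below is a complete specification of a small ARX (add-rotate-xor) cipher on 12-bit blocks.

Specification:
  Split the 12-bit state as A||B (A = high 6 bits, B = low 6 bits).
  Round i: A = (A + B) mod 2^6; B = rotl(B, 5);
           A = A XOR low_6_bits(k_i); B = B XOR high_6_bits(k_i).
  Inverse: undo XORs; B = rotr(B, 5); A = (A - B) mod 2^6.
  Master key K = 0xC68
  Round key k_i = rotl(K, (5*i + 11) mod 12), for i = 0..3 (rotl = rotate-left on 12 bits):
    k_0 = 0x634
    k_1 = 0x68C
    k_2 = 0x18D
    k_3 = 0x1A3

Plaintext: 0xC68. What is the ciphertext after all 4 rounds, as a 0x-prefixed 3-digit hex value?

s_0 = plaintext = 0xC68
s_1 = Round(s_0, k_0) = 0xB4C
s_2 = Round(s_1, k_1) = 0xD5C
s_3 = Round(s_2, k_2) = 0x708
s_4 = Round(s_3, k_3) = 0x1C2

0x1C2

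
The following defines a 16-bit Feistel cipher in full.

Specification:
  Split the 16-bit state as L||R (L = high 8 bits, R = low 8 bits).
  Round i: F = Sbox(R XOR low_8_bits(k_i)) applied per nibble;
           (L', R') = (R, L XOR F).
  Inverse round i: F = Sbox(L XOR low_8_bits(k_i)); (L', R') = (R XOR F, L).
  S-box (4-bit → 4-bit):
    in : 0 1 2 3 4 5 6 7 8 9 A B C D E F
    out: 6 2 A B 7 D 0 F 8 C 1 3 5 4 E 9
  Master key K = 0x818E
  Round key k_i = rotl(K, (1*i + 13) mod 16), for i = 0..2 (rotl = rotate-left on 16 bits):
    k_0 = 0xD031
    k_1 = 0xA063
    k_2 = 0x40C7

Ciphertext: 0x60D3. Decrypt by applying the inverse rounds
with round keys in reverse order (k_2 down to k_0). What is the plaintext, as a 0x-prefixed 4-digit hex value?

s_0 = ciphertext = 0x60D3
s_1 = InvRound(s_0, k_2) = 0xCC60
s_2 = InvRound(s_1, k_1) = 0x79CC
s_3 = InvRound(s_2, k_0) = 0xB479

0xB479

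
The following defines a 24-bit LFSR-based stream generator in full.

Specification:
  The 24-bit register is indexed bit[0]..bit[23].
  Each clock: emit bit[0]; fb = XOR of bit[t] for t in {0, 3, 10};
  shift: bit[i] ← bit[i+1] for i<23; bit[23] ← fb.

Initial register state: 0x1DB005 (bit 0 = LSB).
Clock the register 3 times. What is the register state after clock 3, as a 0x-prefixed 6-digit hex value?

0x23B600

reg_0 = 0x1DB005
clock 1: out=1, reg = 0x8ED802
clock 2: out=0, reg = 0x476C01
clock 3: out=1, reg = 0x23B600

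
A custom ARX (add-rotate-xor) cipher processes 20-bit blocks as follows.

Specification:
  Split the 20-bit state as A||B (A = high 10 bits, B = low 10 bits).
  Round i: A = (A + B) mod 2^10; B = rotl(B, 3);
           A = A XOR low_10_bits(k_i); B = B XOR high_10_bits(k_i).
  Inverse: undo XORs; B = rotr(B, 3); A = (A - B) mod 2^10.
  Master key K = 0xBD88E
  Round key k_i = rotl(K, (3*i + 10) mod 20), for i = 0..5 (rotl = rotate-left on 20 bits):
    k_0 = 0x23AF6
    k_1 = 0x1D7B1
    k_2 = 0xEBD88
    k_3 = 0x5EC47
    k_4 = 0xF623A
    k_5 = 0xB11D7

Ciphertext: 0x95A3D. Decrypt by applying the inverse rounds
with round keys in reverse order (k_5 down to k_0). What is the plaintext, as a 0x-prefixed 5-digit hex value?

0x9CCBB

s_0 = ciphertext = 0x95A3D
s_1 = InvRound(s_0, k_5) = 0xB889F
s_2 = InvRound(s_1, k_4) = 0x3C3E8
s_3 = InvRound(s_2, k_3) = 0xB95D2
s_4 = InvRound(s_3, k_2) = 0x27ACF
s_5 = InvRound(s_4, k_1) = 0x76157
s_6 = InvRound(s_5, k_0) = 0x9CCBB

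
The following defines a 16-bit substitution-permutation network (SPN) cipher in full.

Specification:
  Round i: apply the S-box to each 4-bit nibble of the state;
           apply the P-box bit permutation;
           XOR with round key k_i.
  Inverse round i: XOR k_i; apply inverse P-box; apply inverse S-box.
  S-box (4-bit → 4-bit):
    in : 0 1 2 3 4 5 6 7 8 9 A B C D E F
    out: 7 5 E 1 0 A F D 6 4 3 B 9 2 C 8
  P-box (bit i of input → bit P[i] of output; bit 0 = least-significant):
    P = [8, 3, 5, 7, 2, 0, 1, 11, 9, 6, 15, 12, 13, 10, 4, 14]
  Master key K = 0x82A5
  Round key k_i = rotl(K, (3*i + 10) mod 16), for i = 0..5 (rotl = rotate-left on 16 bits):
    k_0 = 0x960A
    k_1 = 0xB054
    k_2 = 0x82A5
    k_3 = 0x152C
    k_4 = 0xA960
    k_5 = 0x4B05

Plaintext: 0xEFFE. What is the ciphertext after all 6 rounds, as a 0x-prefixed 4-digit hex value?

s_0 = plaintext = 0xEFFE
s_1 = Round(s_0, k_0) = 0xCEBA
s_2 = Round(s_1, k_1) = 0x4959
s_3 = Round(s_2, k_2) = 0x0A84
s_4 = Round(s_3, k_3) = 0x337F
s_5 = Round(s_4, k_4) = 0x83E6
s_6 = Round(s_5, k_5) = 0x44BF

0x44BF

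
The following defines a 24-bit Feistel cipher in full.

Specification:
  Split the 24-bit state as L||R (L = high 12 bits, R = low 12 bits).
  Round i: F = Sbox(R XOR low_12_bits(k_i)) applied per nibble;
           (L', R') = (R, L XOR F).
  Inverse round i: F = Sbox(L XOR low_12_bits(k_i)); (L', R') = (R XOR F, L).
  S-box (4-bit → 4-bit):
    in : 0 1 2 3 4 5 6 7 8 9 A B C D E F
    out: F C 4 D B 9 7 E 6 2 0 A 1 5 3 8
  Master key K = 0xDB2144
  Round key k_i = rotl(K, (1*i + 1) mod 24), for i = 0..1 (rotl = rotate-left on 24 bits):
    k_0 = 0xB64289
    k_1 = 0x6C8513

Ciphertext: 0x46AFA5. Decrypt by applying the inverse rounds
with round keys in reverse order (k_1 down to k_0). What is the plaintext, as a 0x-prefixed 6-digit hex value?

0x879347

s_0 = ciphertext = 0x46AFA5
s_1 = InvRound(s_0, k_1) = 0x34746A
s_2 = InvRound(s_1, k_0) = 0x879347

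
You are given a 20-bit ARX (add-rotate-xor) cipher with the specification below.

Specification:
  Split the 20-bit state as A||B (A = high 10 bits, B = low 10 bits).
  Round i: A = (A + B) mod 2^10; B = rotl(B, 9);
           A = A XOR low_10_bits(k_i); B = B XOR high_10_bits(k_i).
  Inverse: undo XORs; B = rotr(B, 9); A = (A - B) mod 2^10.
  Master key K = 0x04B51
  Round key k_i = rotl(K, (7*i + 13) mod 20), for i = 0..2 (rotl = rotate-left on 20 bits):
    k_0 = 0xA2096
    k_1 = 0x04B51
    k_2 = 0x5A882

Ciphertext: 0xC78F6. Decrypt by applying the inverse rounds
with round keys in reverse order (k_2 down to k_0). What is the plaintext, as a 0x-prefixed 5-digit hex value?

s_0 = ciphertext = 0xC78F6
s_1 = InvRound(s_0, k_2) = 0x19338
s_2 = InvRound(s_1, k_1) = 0x38255
s_3 = InvRound(s_2, k_0) = 0xAF1BA

0xAF1BA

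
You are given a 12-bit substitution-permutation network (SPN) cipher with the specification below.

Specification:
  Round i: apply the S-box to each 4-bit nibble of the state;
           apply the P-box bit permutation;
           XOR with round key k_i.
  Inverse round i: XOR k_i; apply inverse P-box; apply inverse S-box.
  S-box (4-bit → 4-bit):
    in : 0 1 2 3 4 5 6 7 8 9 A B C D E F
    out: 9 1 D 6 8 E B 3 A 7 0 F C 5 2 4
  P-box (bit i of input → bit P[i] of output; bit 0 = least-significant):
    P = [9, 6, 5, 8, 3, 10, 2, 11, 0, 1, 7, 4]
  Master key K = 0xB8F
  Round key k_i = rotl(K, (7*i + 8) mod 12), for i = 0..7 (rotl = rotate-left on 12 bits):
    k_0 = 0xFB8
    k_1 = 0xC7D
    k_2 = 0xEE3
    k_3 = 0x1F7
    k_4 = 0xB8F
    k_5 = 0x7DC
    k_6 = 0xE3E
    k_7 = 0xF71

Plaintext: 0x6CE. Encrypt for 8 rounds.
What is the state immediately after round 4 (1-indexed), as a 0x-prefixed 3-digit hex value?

0xC0A

s_0 = plaintext = 0x6CE
s_1 = Round(s_0, k_0) = 0x7EF
s_2 = Round(s_1, k_1) = 0x85E
s_3 = Round(s_2, k_2) = 0x2B5
s_4 = Round(s_3, k_3) = 0xC0A
s_5 = Round(s_4, k_4) = 0x317
s_6 = Round(s_5, k_5) = 0x516
s_7 = Round(s_6, k_6) = 0xDE4
s_8 = Round(s_7, k_7) = 0xAF0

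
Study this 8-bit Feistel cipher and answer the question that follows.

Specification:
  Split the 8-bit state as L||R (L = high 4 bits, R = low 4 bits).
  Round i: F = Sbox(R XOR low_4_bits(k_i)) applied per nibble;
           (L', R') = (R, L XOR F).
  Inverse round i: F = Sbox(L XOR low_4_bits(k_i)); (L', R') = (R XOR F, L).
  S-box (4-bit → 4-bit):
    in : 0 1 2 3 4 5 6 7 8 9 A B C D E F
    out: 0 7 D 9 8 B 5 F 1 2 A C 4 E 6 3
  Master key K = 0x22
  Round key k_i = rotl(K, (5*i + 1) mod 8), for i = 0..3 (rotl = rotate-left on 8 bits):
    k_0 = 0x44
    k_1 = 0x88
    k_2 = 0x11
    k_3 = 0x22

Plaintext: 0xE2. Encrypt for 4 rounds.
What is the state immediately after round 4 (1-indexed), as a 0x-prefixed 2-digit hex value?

0x12

s_0 = plaintext = 0xE2
s_1 = Round(s_0, k_0) = 0x2B
s_2 = Round(s_1, k_1) = 0xBB
s_3 = Round(s_2, k_2) = 0xB1
s_4 = Round(s_3, k_3) = 0x12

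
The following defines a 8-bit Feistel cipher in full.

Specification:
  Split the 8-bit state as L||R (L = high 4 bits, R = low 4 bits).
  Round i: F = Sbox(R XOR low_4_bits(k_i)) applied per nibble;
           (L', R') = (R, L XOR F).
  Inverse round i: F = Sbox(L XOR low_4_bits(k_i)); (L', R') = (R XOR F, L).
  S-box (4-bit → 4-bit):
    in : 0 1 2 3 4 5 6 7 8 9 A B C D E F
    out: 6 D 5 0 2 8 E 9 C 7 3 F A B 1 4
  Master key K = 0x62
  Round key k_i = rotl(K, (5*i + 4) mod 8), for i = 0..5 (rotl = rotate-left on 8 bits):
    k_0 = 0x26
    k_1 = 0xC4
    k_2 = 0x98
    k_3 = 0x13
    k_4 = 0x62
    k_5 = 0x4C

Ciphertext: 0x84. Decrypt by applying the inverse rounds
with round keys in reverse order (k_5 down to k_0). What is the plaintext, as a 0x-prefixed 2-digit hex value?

0xB6

s_0 = ciphertext = 0x84
s_1 = InvRound(s_0, k_5) = 0x68
s_2 = InvRound(s_1, k_4) = 0xA6
s_3 = InvRound(s_2, k_3) = 0x1A
s_4 = InvRound(s_3, k_2) = 0xD1
s_5 = InvRound(s_4, k_1) = 0x6D
s_6 = InvRound(s_5, k_0) = 0xB6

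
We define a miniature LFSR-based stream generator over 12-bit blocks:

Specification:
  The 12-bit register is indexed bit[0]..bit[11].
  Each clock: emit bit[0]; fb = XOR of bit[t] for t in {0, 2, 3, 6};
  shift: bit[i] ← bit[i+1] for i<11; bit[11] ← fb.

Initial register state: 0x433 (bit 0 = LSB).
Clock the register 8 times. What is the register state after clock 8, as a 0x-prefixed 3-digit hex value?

reg_0 = 0x433
clock 1: out=1, reg = 0xA19
clock 2: out=1, reg = 0x50C
clock 3: out=0, reg = 0x286
clock 4: out=0, reg = 0x943
clock 5: out=1, reg = 0x4A1
clock 6: out=1, reg = 0xA50
clock 7: out=0, reg = 0xD28
clock 8: out=0, reg = 0xE94

0xE94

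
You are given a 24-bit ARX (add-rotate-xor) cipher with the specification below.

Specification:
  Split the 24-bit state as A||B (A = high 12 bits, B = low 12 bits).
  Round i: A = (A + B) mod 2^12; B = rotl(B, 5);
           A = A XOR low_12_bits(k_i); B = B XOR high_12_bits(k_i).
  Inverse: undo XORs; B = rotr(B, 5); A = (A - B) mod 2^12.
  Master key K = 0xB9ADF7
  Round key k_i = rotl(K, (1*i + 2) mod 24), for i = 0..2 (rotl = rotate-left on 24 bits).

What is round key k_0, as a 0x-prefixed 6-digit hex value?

K = 0xB9ADF7
k_0 = rotl(K, (1*0+2) mod 24) = rotl(K, 2) = 0xE6B7DE

0xE6B7DE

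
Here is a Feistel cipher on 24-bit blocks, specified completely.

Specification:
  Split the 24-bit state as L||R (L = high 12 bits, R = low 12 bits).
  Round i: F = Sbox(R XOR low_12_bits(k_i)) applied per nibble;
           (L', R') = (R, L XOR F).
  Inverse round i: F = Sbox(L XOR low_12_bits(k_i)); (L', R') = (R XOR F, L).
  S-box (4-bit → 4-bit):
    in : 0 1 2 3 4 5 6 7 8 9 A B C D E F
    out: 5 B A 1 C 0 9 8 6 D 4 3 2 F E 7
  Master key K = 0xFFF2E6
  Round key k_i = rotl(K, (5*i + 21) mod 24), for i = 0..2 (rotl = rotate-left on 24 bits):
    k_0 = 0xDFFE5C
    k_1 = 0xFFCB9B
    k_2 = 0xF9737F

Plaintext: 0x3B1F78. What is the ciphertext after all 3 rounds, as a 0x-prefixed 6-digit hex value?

s_0 = plaintext = 0x3B1F78
s_1 = Round(s_0, k_0) = 0xF7881D
s_2 = Round(s_1, k_1) = 0x81DE11
s_3 = Round(s_2, k_2) = 0xE11783

0xE11783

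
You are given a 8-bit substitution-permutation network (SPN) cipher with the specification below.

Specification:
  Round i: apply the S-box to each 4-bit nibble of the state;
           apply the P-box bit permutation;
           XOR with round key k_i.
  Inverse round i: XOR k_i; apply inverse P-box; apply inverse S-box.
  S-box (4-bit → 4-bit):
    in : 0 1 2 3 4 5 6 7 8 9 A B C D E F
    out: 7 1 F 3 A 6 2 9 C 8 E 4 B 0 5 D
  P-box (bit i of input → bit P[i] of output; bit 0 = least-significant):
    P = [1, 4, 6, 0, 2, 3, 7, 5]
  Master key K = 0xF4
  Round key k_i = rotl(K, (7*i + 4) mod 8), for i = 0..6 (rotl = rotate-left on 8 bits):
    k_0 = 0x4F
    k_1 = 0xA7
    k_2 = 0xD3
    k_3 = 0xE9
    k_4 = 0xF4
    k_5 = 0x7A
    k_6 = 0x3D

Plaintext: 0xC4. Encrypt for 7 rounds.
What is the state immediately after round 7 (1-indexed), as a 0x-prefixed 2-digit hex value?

s_0 = plaintext = 0xC4
s_1 = Round(s_0, k_0) = 0x72
s_2 = Round(s_1, k_1) = 0xD0
s_3 = Round(s_2, k_2) = 0x81
s_4 = Round(s_3, k_3) = 0x4B
s_5 = Round(s_4, k_4) = 0x9C
s_6 = Round(s_5, k_5) = 0x49
s_7 = Round(s_6, k_6) = 0x14

0x14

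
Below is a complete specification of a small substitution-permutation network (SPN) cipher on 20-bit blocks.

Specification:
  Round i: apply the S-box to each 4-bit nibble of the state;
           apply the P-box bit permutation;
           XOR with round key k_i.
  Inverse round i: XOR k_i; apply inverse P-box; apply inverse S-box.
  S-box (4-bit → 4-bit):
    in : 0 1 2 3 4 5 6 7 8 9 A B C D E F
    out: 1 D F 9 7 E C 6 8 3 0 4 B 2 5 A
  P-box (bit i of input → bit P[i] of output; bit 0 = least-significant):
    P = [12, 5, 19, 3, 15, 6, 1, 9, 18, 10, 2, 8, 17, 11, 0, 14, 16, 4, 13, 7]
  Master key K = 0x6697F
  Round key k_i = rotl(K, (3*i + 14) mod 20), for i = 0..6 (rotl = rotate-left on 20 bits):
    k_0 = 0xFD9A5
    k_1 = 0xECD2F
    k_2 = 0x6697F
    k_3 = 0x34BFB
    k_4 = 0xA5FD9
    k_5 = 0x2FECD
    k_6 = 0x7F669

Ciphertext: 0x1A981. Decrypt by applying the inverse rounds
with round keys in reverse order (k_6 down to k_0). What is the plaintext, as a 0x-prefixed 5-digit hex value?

0x2176E

s_0 = ciphertext = 0x1A981
s_1 = InvRound(s_0, k_6) = 0x8CCFC
s_2 = InvRound(s_1, k_5) = 0x7EA84
s_3 = InvRound(s_2, k_4) = 0x4B291
s_4 = InvRound(s_3, k_3) = 0xEC34C
s_5 = InvRound(s_4, k_2) = 0x77A17
s_6 = InvRound(s_5, k_1) = 0x4AF32
s_7 = InvRound(s_6, k_0) = 0x2176E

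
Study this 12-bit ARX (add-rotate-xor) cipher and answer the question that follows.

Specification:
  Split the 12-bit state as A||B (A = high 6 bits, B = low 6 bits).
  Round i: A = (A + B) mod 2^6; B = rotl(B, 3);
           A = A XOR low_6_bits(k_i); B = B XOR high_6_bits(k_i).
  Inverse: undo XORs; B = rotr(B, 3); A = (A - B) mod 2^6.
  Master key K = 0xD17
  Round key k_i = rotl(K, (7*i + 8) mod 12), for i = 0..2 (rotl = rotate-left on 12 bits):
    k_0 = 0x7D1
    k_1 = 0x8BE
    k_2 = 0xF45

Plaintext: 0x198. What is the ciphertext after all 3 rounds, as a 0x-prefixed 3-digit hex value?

s_0 = plaintext = 0x198
s_1 = Round(s_0, k_0) = 0x3DC
s_2 = Round(s_1, k_1) = 0x541
s_3 = Round(s_2, k_2) = 0x4F5

0x4F5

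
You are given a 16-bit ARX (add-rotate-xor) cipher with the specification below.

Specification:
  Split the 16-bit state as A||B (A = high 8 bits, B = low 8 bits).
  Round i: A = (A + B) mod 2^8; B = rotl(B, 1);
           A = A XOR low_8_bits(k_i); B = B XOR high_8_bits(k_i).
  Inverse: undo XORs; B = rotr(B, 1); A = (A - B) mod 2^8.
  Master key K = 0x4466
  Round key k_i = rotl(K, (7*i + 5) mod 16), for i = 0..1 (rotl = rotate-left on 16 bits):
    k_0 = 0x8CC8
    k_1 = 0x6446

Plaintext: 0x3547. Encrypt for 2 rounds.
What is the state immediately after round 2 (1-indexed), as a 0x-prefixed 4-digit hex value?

s_0 = plaintext = 0x3547
s_1 = Round(s_0, k_0) = 0xB402
s_2 = Round(s_1, k_1) = 0xF060

0xF060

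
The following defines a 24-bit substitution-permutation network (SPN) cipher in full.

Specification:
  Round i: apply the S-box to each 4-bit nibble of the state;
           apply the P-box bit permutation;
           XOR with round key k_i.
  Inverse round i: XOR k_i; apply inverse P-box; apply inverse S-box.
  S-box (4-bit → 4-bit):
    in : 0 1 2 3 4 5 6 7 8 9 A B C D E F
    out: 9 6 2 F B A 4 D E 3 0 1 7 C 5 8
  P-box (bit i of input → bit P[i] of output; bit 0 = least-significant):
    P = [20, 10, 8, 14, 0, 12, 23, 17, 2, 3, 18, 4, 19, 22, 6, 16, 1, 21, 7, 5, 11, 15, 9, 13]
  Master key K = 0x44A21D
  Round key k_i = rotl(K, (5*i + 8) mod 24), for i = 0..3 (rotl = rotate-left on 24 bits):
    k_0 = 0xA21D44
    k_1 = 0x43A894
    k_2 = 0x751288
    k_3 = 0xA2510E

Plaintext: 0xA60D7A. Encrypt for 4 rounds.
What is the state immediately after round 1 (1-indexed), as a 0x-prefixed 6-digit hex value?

0x2D1DD5

s_0 = plaintext = 0xA60D7A
s_1 = Round(s_0, k_0) = 0x2D1DD5
s_2 = Round(s_1, k_1) = 0x856C64
s_3 = Round(s_2, k_2) = 0xC1F4E4
s_4 = Round(s_3, k_3) = 0x139F93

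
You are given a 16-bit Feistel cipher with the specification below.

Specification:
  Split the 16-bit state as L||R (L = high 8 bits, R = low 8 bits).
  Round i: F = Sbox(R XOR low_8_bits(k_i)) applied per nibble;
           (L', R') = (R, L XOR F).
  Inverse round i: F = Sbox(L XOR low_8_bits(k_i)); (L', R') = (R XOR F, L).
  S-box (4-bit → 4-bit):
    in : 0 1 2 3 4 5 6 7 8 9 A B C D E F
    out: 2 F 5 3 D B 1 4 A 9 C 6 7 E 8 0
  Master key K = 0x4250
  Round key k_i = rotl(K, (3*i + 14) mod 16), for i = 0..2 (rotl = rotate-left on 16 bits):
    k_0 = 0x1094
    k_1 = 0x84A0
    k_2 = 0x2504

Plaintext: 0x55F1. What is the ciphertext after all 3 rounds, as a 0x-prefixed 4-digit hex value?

s_0 = plaintext = 0x55F1
s_1 = Round(s_0, k_0) = 0xF14E
s_2 = Round(s_1, k_1) = 0x4E79
s_3 = Round(s_2, k_2) = 0x7900

0x7900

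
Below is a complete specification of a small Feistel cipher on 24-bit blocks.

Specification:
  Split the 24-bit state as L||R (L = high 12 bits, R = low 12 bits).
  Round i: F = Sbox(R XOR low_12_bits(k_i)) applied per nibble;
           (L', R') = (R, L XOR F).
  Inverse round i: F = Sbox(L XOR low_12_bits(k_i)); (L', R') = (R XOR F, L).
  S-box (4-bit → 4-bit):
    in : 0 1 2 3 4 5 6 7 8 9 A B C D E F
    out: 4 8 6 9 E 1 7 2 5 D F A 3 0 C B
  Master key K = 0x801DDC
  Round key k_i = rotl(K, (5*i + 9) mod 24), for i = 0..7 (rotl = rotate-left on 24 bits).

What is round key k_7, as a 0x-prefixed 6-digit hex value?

K = 0x801DDC
k_0 = rotl(K, (5*0+9) mod 24) = rotl(K, 9) = 0x3BB900
k_1 = rotl(K, (5*1+9) mod 24) = rotl(K, 14) = 0x772007
k_2 = rotl(K, (5*2+9) mod 24) = rotl(K, 19) = 0xE400EE
k_3 = rotl(K, (5*3+9) mod 24) = rotl(K, 0) = 0x801DDC
k_4 = rotl(K, (5*4+9) mod 24) = rotl(K, 5) = 0x03BB90
k_5 = rotl(K, (5*5+9) mod 24) = rotl(K, 10) = 0x777200
k_6 = rotl(K, (5*6+9) mod 24) = rotl(K, 15) = 0xEE400E
k_7 = rotl(K, (5*7+9) mod 24) = rotl(K, 20) = 0xC801DD

0xC801DD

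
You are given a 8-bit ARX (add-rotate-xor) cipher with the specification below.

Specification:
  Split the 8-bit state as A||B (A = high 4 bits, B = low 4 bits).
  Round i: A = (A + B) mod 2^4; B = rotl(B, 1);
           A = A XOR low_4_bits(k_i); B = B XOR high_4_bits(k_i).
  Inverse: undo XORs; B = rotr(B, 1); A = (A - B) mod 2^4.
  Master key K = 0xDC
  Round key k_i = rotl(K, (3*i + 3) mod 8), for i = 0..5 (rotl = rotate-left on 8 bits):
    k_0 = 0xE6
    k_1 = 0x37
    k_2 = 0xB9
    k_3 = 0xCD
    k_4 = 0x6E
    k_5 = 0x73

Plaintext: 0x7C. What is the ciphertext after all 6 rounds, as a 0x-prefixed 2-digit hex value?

0x68

s_0 = plaintext = 0x7C
s_1 = Round(s_0, k_0) = 0x57
s_2 = Round(s_1, k_1) = 0xBD
s_3 = Round(s_2, k_2) = 0x10
s_4 = Round(s_3, k_3) = 0xCC
s_5 = Round(s_4, k_4) = 0x6F
s_6 = Round(s_5, k_5) = 0x68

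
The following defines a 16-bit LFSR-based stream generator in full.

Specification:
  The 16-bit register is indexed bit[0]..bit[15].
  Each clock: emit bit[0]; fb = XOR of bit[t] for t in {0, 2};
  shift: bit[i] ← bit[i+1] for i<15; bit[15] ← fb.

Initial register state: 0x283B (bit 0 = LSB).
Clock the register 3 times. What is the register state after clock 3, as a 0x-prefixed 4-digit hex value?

0xA507

reg_0 = 0x283B
clock 1: out=1, reg = 0x941D
clock 2: out=1, reg = 0x4A0E
clock 3: out=0, reg = 0xA507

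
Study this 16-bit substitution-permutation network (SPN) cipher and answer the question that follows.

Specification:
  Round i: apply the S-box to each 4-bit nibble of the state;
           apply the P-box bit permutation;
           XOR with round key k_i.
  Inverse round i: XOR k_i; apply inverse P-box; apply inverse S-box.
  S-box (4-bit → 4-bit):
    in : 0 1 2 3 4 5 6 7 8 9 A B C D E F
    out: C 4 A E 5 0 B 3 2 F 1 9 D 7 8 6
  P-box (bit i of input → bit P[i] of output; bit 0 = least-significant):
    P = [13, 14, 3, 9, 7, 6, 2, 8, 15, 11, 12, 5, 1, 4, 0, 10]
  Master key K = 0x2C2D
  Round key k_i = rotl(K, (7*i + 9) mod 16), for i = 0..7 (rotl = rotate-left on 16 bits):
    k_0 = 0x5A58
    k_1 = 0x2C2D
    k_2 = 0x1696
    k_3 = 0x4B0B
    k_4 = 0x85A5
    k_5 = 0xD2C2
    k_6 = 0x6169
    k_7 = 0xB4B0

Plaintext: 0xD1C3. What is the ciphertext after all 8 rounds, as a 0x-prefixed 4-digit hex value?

0xA558

s_0 = plaintext = 0xD1C3
s_1 = Round(s_0, k_0) = 0x09C7
s_2 = Round(s_1, k_1) = 0xD188
s_3 = Round(s_2, k_2) = 0x46C5
s_4 = Round(s_3, k_3) = 0xC2AC
s_5 = Round(s_4, k_4) = 0xAB0E
s_6 = Round(s_5, k_5) = 0x51E4
s_7 = Round(s_6, k_6) = 0x5061
s_8 = Round(s_7, k_7) = 0xA558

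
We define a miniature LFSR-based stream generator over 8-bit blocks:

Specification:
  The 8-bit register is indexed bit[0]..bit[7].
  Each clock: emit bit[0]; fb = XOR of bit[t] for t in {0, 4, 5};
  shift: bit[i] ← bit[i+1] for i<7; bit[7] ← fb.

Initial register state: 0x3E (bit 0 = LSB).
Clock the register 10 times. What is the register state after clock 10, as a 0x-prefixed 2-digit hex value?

reg_0 = 0x3E
clock 1: out=0, reg = 0x1F
clock 2: out=1, reg = 0x0F
clock 3: out=1, reg = 0x87
clock 4: out=1, reg = 0xC3
clock 5: out=1, reg = 0xE1
clock 6: out=1, reg = 0x70
clock 7: out=0, reg = 0x38
clock 8: out=0, reg = 0x1C
clock 9: out=0, reg = 0x8E
clock 10: out=0, reg = 0x47

0x47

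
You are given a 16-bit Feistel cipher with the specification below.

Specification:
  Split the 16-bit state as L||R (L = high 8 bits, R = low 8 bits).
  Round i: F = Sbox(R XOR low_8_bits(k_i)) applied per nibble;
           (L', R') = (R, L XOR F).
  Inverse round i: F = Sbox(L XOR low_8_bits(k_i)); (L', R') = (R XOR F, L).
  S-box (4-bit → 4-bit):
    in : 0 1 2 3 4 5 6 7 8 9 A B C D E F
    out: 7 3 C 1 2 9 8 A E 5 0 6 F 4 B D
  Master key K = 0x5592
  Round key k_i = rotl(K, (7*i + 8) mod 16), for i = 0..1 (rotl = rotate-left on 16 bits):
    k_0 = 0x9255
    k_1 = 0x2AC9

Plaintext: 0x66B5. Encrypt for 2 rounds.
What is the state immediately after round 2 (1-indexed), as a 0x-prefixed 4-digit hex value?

0xD18B

s_0 = plaintext = 0x66B5
s_1 = Round(s_0, k_0) = 0xB5D1
s_2 = Round(s_1, k_1) = 0xD18B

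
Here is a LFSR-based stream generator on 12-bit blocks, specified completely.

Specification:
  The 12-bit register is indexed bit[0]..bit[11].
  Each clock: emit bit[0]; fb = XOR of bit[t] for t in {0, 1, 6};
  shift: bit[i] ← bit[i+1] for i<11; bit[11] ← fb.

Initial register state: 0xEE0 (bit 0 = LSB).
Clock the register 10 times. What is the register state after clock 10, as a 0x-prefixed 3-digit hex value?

0xDAF

reg_0 = 0xEE0
clock 1: out=0, reg = 0xF70
clock 2: out=0, reg = 0xFB8
clock 3: out=0, reg = 0x7DC
clock 4: out=0, reg = 0xBEE
clock 5: out=0, reg = 0x5F7
clock 6: out=1, reg = 0xAFB
clock 7: out=1, reg = 0xD7D
clock 8: out=1, reg = 0x6BE
clock 9: out=0, reg = 0xB5F
clock 10: out=1, reg = 0xDAF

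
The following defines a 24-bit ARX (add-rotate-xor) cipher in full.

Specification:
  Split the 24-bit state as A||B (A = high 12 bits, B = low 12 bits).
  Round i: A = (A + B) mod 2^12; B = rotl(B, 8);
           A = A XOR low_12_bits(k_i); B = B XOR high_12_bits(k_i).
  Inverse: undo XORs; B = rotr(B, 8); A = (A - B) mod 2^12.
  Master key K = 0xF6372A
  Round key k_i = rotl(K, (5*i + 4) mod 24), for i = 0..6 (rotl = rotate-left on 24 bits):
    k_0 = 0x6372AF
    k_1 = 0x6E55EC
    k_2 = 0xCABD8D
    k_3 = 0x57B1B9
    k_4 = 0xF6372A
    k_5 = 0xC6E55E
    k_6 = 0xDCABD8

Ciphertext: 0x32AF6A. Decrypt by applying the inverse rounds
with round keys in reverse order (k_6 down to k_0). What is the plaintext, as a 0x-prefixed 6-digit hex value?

0x63F89C

s_0 = ciphertext = 0x32AF6A
s_1 = InvRound(s_0, k_6) = 0xEF0A02
s_2 = InvRound(s_1, k_5) = 0x4E86C6
s_3 = InvRound(s_2, k_4) = 0x969A59
s_4 = InvRound(s_3, k_3) = 0x6A122F
s_5 = InvRound(s_4, k_2) = 0x2DE84E
s_6 = InvRound(s_5, k_1) = 0xC74ABE
s_7 = InvRound(s_6, k_0) = 0x63F89C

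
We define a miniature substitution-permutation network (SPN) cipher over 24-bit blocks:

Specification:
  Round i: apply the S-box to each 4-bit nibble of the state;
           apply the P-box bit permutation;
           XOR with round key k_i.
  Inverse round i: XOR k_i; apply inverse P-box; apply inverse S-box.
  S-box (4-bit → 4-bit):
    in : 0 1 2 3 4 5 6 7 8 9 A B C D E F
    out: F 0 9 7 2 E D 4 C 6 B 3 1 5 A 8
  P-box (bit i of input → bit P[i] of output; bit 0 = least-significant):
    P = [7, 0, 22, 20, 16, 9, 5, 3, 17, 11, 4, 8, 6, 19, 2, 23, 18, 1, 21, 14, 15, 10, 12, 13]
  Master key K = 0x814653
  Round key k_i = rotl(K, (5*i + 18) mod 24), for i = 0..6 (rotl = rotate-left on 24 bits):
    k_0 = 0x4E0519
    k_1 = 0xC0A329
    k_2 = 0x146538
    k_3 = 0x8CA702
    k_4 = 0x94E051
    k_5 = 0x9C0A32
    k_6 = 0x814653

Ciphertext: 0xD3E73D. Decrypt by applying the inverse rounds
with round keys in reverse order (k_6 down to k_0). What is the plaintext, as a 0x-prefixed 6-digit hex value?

0x3A9924

s_0 = ciphertext = 0xD3E73D
s_1 = InvRound(s_0, k_6) = 0x24D288
s_2 = InvRound(s_1, k_5) = 0xD5E982
s_3 = InvRound(s_2, k_4) = 0x14C5C3
s_4 = InvRound(s_3, k_3) = 0xFFA14A
s_5 = InvRound(s_4, k_2) = 0xB5ADD7
s_6 = InvRound(s_5, k_1) = 0x43D906
s_7 = InvRound(s_6, k_0) = 0x3A9924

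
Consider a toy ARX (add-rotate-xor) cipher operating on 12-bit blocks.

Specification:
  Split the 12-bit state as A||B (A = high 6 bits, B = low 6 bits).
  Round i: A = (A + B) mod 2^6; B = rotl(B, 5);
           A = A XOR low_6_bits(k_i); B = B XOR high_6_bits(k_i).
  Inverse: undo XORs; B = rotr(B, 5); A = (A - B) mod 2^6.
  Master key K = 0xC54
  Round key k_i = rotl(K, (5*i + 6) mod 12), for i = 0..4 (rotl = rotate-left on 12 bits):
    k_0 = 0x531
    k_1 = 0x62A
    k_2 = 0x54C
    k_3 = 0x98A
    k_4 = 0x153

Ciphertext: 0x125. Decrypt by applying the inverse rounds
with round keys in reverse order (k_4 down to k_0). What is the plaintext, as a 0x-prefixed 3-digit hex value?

0x95A

s_0 = ciphertext = 0x125
s_1 = InvRound(s_0, k_4) = 0x581
s_2 = InvRound(s_1, k_3) = 0x34F
s_3 = InvRound(s_2, k_2) = 0x374
s_4 = InvRound(s_3, k_1) = 0x399
s_5 = InvRound(s_4, k_0) = 0x95A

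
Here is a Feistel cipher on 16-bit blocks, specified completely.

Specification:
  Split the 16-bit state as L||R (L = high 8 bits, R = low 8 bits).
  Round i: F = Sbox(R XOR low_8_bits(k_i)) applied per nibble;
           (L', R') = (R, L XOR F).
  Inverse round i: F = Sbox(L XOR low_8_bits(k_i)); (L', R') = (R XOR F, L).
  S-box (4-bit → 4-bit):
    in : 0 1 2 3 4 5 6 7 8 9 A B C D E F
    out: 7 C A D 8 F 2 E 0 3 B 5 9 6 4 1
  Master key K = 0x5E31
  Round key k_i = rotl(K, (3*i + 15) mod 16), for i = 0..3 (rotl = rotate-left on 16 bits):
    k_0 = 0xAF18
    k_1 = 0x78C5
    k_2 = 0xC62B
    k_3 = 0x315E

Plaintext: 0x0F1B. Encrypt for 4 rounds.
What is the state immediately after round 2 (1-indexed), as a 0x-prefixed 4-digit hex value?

s_0 = plaintext = 0x0F1B
s_1 = Round(s_0, k_0) = 0x1B72
s_2 = Round(s_1, k_1) = 0x7245
s_3 = Round(s_2, k_2) = 0x4556
s_4 = Round(s_3, k_3) = 0x5635

0x7245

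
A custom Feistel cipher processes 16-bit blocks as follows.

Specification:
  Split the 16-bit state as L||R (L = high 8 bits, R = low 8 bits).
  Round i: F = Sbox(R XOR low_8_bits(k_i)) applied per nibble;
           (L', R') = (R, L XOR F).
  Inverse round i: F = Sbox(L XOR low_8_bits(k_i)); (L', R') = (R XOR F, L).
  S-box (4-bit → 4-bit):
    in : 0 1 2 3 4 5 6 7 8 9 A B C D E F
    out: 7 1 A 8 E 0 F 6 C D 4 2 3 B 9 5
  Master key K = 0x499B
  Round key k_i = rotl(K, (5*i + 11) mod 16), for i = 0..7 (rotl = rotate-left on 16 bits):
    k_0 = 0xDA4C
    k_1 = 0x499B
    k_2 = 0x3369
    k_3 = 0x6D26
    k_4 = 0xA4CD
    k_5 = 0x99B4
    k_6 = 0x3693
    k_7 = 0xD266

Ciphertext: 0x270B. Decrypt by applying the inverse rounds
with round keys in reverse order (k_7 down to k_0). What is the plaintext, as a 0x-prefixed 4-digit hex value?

s_0 = ciphertext = 0x270B
s_1 = InvRound(s_0, k_7) = 0xEA27
s_2 = InvRound(s_1, k_6) = 0x4AEA
s_3 = InvRound(s_2, k_5) = 0xB34A
s_4 = InvRound(s_3, k_4) = 0x23B3
s_5 = InvRound(s_4, k_3) = 0xC323
s_6 = InvRound(s_5, k_2) = 0x67C3
s_7 = InvRound(s_6, k_1) = 0x9067
s_8 = InvRound(s_7, k_0) = 0xD490

0xD490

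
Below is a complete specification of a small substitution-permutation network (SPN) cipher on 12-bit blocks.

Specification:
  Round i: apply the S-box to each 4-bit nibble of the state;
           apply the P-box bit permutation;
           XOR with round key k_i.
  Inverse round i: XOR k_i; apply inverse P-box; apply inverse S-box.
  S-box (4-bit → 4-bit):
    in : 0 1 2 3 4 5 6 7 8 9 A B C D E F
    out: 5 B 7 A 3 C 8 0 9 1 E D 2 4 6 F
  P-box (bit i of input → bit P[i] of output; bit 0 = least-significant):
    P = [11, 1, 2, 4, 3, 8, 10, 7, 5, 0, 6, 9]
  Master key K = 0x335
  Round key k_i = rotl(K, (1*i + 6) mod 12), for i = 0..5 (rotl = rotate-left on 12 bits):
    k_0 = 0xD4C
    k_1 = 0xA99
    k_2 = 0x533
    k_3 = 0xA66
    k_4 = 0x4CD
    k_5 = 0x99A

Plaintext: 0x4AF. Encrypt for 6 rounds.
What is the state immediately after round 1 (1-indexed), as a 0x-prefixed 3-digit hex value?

s_0 = plaintext = 0x4AF
s_1 = Round(s_0, k_0) = 0x0FB
s_2 = Round(s_1, k_1) = 0x765
s_3 = Round(s_2, k_2) = 0x5A7
s_4 = Round(s_3, k_3) = 0xDA6
s_5 = Round(s_4, k_4) = 0x11D
s_6 = Round(s_5, k_5) = 0xA37

0x0FB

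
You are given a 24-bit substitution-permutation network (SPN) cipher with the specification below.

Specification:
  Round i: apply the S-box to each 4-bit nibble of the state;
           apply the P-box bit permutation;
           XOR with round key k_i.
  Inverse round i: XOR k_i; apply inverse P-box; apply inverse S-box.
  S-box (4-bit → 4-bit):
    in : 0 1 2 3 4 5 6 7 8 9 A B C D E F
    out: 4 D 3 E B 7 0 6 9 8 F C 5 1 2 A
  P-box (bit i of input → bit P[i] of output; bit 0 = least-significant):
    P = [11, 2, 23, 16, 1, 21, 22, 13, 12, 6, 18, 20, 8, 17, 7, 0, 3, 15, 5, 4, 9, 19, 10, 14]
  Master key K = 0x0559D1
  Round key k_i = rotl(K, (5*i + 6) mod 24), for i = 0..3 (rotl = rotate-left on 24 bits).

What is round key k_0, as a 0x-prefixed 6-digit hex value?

0x567441

K = 0x0559D1
k_0 = rotl(K, (5*0+6) mod 24) = rotl(K, 6) = 0x567441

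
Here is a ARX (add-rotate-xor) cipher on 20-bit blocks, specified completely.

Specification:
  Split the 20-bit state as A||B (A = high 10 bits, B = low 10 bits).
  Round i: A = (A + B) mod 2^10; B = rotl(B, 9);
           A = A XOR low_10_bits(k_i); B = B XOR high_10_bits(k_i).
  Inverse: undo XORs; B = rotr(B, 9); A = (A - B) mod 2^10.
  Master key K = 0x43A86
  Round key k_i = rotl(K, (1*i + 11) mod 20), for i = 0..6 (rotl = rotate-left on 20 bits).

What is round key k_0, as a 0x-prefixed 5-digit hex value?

K = 0x43A86
k_0 = rotl(K, (1*0+11) mod 20) = rotl(K, 11) = 0x4321D

0x4321D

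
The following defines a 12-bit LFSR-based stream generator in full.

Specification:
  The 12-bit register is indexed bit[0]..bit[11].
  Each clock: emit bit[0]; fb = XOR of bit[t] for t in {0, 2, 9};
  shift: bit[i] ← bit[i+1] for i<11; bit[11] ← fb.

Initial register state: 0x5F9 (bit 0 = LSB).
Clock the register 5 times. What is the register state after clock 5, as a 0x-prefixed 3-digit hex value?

reg_0 = 0x5F9
clock 1: out=1, reg = 0xAFC
clock 2: out=0, reg = 0x57E
clock 3: out=0, reg = 0xABF
clock 4: out=1, reg = 0xD5F
clock 5: out=1, reg = 0x6AF

0x6AF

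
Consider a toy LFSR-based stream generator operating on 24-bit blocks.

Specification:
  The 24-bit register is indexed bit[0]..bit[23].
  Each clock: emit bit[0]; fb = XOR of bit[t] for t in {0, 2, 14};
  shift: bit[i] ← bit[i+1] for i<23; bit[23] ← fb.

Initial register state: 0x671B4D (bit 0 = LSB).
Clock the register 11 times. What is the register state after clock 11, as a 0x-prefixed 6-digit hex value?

0x804CE3

reg_0 = 0x671B4D
clock 1: out=1, reg = 0x338DA6
clock 2: out=0, reg = 0x99C6D3
clock 3: out=1, reg = 0x4CE369
clock 4: out=1, reg = 0x2671B4
clock 5: out=0, reg = 0x1338DA
clock 6: out=0, reg = 0x099C6D
clock 7: out=1, reg = 0x04CE36
clock 8: out=0, reg = 0x02671B
clock 9: out=1, reg = 0x01338D
clock 10: out=1, reg = 0x0099C6
clock 11: out=0, reg = 0x804CE3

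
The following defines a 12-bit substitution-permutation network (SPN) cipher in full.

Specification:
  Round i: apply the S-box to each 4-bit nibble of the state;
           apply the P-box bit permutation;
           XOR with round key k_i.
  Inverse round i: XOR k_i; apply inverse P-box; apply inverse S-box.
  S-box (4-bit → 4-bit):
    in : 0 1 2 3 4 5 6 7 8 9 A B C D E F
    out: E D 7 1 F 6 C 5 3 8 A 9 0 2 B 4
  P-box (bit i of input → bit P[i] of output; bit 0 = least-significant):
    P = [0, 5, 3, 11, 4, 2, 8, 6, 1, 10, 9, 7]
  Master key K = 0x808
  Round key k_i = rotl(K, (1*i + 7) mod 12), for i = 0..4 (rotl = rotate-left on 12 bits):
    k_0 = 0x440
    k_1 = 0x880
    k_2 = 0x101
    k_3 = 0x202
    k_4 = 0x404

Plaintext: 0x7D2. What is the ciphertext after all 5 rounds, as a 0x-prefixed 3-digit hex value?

s_0 = plaintext = 0x7D2
s_1 = Round(s_0, k_0) = 0x66F
s_2 = Round(s_1, k_1) = 0xB48
s_3 = Round(s_2, k_2) = 0x0F6
s_4 = Round(s_3, k_3) = 0xD8A
s_5 = Round(s_4, k_4) = 0x830

0x830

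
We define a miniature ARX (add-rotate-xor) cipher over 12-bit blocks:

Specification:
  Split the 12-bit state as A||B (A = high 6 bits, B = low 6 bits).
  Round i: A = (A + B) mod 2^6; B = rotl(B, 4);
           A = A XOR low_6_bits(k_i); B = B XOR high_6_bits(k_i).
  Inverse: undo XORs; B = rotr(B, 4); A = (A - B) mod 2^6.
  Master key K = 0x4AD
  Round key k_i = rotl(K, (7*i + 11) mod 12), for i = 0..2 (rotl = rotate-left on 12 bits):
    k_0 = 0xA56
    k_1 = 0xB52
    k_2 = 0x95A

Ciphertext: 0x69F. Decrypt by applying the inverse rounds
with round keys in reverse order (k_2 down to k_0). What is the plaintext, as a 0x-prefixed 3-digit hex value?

0xC87

s_0 = ciphertext = 0x69F
s_1 = InvRound(s_0, k_2) = 0x56B
s_2 = InvRound(s_1, k_1) = 0xBD8
s_3 = InvRound(s_2, k_0) = 0xC87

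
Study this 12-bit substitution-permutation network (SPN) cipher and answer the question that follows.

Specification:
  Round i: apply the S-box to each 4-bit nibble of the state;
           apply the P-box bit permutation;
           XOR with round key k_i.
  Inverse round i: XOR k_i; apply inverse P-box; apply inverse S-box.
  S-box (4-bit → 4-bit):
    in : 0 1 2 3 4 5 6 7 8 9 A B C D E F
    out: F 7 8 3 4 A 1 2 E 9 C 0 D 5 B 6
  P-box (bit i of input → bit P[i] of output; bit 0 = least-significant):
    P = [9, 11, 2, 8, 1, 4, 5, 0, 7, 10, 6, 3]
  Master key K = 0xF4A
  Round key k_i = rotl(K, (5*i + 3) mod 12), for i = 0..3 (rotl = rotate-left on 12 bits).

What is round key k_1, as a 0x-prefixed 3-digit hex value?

K = 0xF4A
k_0 = rotl(K, (5*0+3) mod 12) = rotl(K, 3) = 0xA57
k_1 = rotl(K, (5*1+3) mod 12) = rotl(K, 8) = 0xAF4

0xAF4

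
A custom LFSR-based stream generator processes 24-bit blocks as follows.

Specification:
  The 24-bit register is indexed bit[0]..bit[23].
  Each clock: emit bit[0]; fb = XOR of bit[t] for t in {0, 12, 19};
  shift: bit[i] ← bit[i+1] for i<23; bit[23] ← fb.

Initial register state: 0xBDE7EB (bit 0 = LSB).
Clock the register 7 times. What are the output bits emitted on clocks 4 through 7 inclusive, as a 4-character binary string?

1011

reg_0 = 0xBDE7EB
clock 1: out=1, reg = 0x5EF3F5
clock 2: out=1, reg = 0xAF79FA
clock 3: out=0, reg = 0x57BCFD
clock 4: out=1, reg = 0x2BDE7E
clock 5: out=0, reg = 0x15EF3F
clock 6: out=1, reg = 0x8AF79F
clock 7: out=1, reg = 0xC57BCF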